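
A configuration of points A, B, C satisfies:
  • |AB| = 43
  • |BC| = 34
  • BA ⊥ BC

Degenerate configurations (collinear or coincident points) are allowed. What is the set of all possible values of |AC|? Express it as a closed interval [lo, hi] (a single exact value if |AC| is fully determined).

|AC| = √(3005)  (≈ 54.8179)

|AB| ∈ {43}
|BC| ∈ {34}
|AC| ∈ {√(3005)}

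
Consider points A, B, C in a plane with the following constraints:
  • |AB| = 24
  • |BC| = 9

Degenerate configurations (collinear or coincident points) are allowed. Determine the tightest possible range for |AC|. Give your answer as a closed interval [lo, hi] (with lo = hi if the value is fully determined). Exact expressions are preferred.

|AC| ∈ [15, 33]  (≈ [15.0000, 33.0000])

|AB| ∈ {24}
|BC| ∈ {9}
|AC| ∈ [15, 33]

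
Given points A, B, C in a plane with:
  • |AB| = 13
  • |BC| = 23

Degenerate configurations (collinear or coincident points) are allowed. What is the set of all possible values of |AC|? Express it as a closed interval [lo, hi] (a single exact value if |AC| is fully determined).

|AC| ∈ [10, 36]  (≈ [10.0000, 36.0000])

|AB| ∈ {13}
|BC| ∈ {23}
|AC| ∈ [10, 36]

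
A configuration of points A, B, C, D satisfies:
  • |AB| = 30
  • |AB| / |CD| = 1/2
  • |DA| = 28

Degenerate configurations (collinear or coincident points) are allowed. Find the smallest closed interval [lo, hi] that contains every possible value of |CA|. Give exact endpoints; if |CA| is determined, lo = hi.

|AB| ∈ {30}
|AD| ∈ {28}
|CD| ∈ {60}
|BD| ∈ [2, 58]
|AC| ∈ [32, 88]
|BC| ∈ [2, 118]

|CA| ∈ [32, 88]  (≈ [32.0000, 88.0000])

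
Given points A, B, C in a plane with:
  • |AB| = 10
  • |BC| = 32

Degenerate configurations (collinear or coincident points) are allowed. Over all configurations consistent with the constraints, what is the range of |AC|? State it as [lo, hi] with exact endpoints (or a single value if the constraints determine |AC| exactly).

|AB| ∈ {10}
|BC| ∈ {32}
|AC| ∈ [22, 42]

|AC| ∈ [22, 42]  (≈ [22.0000, 42.0000])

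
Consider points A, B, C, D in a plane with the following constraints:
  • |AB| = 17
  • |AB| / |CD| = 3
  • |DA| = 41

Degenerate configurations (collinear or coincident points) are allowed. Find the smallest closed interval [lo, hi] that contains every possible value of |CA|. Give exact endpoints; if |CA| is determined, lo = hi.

|CA| ∈ [106/3, 140/3]  (≈ [35.3333, 46.6667])

|AB| ∈ {17}
|AD| ∈ {41}
|CD| ∈ {17/3}
|BD| ∈ [24, 58]
|AC| ∈ [106/3, 140/3]
|BC| ∈ [55/3, 191/3]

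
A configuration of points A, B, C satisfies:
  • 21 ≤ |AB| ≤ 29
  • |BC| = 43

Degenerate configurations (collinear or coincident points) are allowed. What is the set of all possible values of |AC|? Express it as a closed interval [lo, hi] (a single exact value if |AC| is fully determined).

|AC| ∈ [14, 72]  (≈ [14.0000, 72.0000])

|AB| ∈ [21, 29]
|BC| ∈ {43}
|AC| ∈ [14, 72]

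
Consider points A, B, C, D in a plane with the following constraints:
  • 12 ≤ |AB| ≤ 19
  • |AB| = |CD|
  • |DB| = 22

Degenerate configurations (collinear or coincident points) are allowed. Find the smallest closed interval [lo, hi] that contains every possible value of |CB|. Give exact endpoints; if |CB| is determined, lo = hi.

|CB| ∈ [3, 41]  (≈ [3.0000, 41.0000])

|AB| ∈ [12, 19]
|BD| ∈ {22}
|CD| ∈ [12, 19]
|AD| ∈ [3, 41]
|BC| ∈ [3, 41]
|AC| ∈ [0, 60]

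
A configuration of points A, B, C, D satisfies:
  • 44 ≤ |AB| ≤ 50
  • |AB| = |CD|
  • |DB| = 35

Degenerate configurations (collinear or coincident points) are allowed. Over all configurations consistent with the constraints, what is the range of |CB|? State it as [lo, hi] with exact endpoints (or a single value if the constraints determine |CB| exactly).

|AB| ∈ [44, 50]
|BD| ∈ {35}
|CD| ∈ [44, 50]
|AD| ∈ [9, 85]
|BC| ∈ [9, 85]
|AC| ∈ [0, 135]

|CB| ∈ [9, 85]  (≈ [9.0000, 85.0000])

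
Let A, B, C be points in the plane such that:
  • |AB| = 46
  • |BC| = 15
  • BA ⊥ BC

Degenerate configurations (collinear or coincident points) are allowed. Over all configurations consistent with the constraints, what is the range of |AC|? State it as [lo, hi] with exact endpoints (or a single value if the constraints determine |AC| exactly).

|AB| ∈ {46}
|BC| ∈ {15}
|AC| ∈ {√(2341)}

|AC| = √(2341)  (≈ 48.3839)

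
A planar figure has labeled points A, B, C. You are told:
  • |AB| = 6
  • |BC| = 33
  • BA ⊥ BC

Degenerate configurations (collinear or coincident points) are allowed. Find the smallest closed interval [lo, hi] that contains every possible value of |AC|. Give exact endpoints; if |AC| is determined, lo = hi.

|AC| = 15·√(5)  (≈ 33.5410)

|AB| ∈ {6}
|BC| ∈ {33}
|AC| ∈ {15·√(5)}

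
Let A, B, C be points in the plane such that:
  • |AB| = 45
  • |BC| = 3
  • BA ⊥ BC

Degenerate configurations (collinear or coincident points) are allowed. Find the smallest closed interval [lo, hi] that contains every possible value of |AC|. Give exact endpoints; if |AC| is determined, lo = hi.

|AC| = 3·√(226)  (≈ 45.0999)

|AB| ∈ {45}
|BC| ∈ {3}
|AC| ∈ {3·√(226)}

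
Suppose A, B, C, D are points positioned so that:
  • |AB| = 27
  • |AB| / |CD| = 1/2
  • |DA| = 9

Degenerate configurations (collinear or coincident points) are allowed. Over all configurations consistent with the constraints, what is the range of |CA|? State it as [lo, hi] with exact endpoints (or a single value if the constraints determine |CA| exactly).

|AB| ∈ {27}
|AD| ∈ {9}
|CD| ∈ {54}
|BD| ∈ [18, 36]
|AC| ∈ [45, 63]
|BC| ∈ [18, 90]

|CA| ∈ [45, 63]  (≈ [45.0000, 63.0000])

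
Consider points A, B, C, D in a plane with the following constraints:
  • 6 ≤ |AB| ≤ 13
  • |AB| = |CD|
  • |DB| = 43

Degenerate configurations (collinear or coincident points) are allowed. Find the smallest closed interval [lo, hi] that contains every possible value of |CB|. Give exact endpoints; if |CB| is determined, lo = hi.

|AB| ∈ [6, 13]
|BD| ∈ {43}
|CD| ∈ [6, 13]
|AD| ∈ [30, 56]
|BC| ∈ [30, 56]
|AC| ∈ [17, 69]

|CB| ∈ [30, 56]  (≈ [30.0000, 56.0000])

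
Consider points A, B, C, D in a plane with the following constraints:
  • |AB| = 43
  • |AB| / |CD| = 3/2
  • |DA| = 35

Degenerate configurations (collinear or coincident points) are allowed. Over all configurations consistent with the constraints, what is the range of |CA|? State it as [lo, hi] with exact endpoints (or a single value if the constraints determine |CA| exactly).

|AB| ∈ {43}
|AD| ∈ {35}
|CD| ∈ {86/3}
|BD| ∈ [8, 78]
|AC| ∈ [19/3, 191/3]
|BC| ∈ [0, 320/3]

|CA| ∈ [19/3, 191/3]  (≈ [6.3333, 63.6667])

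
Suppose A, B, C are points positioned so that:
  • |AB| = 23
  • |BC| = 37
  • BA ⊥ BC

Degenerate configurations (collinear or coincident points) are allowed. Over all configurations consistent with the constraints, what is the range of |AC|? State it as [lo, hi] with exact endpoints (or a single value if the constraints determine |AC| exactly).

|AB| ∈ {23}
|BC| ∈ {37}
|AC| ∈ {√(1898)}

|AC| = √(1898)  (≈ 43.5660)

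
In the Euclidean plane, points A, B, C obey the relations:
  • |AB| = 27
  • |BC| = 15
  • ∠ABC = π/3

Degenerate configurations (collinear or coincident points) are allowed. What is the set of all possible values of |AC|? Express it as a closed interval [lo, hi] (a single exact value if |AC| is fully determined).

|AB| ∈ {27}
|BC| ∈ {15}
|AC| ∈ {3·√(61)}

|AC| = 3·√(61)  (≈ 23.4307)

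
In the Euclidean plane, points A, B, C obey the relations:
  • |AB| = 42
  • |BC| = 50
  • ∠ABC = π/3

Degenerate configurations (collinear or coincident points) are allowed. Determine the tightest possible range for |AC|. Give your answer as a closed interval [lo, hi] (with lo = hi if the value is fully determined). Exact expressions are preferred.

|AB| ∈ {42}
|BC| ∈ {50}
|AC| ∈ {2·√(541)}

|AC| = 2·√(541)  (≈ 46.5188)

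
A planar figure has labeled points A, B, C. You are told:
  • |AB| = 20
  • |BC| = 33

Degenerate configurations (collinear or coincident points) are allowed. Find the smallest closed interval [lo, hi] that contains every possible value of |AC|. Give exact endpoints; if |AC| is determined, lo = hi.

|AC| ∈ [13, 53]  (≈ [13.0000, 53.0000])

|AB| ∈ {20}
|BC| ∈ {33}
|AC| ∈ [13, 53]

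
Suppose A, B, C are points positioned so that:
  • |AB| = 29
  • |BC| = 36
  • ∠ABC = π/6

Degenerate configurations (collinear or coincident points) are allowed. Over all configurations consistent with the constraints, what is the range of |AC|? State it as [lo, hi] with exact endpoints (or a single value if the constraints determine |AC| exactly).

|AB| ∈ {29}
|BC| ∈ {36}
|AC| ∈ {√(2137 - 1044·√(3))}

|AC| = √(2137 - 1044·√(3))  (≈ 18.1312)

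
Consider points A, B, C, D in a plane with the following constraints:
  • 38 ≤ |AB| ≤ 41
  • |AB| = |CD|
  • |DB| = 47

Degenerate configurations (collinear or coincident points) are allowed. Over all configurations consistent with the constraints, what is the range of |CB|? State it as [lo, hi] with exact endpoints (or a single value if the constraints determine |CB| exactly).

|AB| ∈ [38, 41]
|BD| ∈ {47}
|CD| ∈ [38, 41]
|AD| ∈ [6, 88]
|BC| ∈ [6, 88]
|AC| ∈ [0, 129]

|CB| ∈ [6, 88]  (≈ [6.0000, 88.0000])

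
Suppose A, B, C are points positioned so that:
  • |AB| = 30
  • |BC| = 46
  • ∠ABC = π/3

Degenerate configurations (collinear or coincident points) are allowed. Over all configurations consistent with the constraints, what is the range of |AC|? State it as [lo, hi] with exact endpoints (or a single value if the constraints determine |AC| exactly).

|AC| = 2·√(409)  (≈ 40.4475)

|AB| ∈ {30}
|BC| ∈ {46}
|AC| ∈ {2·√(409)}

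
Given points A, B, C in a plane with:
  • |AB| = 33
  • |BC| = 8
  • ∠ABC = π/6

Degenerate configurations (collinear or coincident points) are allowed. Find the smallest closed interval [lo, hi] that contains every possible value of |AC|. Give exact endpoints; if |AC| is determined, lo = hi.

|AC| = √(1153 - 264·√(3))  (≈ 26.3769)

|AB| ∈ {33}
|BC| ∈ {8}
|AC| ∈ {√(1153 - 264·√(3))}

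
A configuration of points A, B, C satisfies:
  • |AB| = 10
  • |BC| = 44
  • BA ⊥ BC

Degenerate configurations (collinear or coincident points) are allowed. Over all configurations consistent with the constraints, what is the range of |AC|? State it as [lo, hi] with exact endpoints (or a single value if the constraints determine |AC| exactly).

|AC| = 2·√(509)  (≈ 45.1221)

|AB| ∈ {10}
|BC| ∈ {44}
|AC| ∈ {2·√(509)}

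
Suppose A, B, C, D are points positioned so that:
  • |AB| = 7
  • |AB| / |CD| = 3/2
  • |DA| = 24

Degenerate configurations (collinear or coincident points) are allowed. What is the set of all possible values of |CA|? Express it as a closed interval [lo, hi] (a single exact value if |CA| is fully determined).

|AB| ∈ {7}
|AD| ∈ {24}
|CD| ∈ {14/3}
|BD| ∈ [17, 31]
|AC| ∈ [58/3, 86/3]
|BC| ∈ [37/3, 107/3]

|CA| ∈ [58/3, 86/3]  (≈ [19.3333, 28.6667])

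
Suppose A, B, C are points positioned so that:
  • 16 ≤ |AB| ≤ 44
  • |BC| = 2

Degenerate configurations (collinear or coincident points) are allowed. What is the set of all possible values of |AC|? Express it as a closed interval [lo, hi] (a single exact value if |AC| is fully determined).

|AC| ∈ [14, 46]  (≈ [14.0000, 46.0000])

|AB| ∈ [16, 44]
|BC| ∈ {2}
|AC| ∈ [14, 46]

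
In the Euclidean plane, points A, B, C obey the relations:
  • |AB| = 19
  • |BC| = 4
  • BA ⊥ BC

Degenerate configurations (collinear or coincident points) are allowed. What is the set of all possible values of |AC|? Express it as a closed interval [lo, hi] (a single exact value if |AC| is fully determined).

|AB| ∈ {19}
|BC| ∈ {4}
|AC| ∈ {√(377)}

|AC| = √(377)  (≈ 19.4165)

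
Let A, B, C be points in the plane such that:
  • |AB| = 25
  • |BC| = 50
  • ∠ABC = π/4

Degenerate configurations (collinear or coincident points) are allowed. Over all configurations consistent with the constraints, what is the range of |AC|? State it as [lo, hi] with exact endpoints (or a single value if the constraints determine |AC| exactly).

|AB| ∈ {25}
|BC| ∈ {50}
|AC| ∈ {25·√(5 - 2·√(2))}

|AC| = 25·√(5 - 2·√(2))  (≈ 36.8406)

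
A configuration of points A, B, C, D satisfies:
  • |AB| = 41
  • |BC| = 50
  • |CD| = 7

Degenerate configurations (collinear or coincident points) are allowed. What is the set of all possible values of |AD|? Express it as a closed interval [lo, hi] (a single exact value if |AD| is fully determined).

|AD| ∈ [2, 98]  (≈ [2.0000, 98.0000])

|AB| ∈ {41}
|BC| ∈ {50}
|CD| ∈ {7}
|AC| ∈ [9, 91]
|BD| ∈ [43, 57]
|AD| ∈ [2, 98]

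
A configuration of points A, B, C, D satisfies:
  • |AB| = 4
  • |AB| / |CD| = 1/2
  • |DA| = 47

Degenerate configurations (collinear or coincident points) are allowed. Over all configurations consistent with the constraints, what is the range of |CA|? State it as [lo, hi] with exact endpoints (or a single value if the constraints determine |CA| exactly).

|CA| ∈ [39, 55]  (≈ [39.0000, 55.0000])

|AB| ∈ {4}
|AD| ∈ {47}
|CD| ∈ {8}
|BD| ∈ [43, 51]
|AC| ∈ [39, 55]
|BC| ∈ [35, 59]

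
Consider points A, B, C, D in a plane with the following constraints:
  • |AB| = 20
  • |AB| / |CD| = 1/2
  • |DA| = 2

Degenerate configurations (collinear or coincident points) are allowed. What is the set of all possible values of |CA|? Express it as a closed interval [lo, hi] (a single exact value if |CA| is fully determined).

|CA| ∈ [38, 42]  (≈ [38.0000, 42.0000])

|AB| ∈ {20}
|AD| ∈ {2}
|CD| ∈ {40}
|BD| ∈ [18, 22]
|AC| ∈ [38, 42]
|BC| ∈ [18, 62]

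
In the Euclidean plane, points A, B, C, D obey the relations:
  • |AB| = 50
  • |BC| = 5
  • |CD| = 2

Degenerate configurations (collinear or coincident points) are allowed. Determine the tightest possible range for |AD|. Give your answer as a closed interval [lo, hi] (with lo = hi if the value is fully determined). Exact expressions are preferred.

|AD| ∈ [43, 57]  (≈ [43.0000, 57.0000])

|AB| ∈ {50}
|BC| ∈ {5}
|CD| ∈ {2}
|AC| ∈ [45, 55]
|BD| ∈ [3, 7]
|AD| ∈ [43, 57]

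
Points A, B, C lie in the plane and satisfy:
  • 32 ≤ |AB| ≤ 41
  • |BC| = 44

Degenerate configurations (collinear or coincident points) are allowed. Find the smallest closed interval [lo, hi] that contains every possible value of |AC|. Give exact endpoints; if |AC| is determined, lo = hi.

|AB| ∈ [32, 41]
|BC| ∈ {44}
|AC| ∈ [3, 85]

|AC| ∈ [3, 85]  (≈ [3.0000, 85.0000])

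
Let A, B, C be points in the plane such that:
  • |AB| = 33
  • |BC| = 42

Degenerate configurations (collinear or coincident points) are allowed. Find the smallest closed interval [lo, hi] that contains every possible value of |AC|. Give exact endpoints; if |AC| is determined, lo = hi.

|AB| ∈ {33}
|BC| ∈ {42}
|AC| ∈ [9, 75]

|AC| ∈ [9, 75]  (≈ [9.0000, 75.0000])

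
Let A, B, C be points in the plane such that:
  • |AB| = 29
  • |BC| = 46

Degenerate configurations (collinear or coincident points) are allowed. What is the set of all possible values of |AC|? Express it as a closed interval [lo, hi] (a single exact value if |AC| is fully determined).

|AB| ∈ {29}
|BC| ∈ {46}
|AC| ∈ [17, 75]

|AC| ∈ [17, 75]  (≈ [17.0000, 75.0000])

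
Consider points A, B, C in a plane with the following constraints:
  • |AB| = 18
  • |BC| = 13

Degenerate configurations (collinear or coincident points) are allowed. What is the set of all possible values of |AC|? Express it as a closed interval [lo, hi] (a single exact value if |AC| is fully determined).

|AC| ∈ [5, 31]  (≈ [5.0000, 31.0000])

|AB| ∈ {18}
|BC| ∈ {13}
|AC| ∈ [5, 31]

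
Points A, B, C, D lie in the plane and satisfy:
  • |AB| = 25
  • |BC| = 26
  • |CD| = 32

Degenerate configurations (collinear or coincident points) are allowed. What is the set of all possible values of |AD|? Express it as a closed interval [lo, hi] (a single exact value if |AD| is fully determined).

|AD| ∈ [0, 83]  (≈ [0.0000, 83.0000])

|AB| ∈ {25}
|BC| ∈ {26}
|CD| ∈ {32}
|AC| ∈ [1, 51]
|BD| ∈ [6, 58]
|AD| ∈ [0, 83]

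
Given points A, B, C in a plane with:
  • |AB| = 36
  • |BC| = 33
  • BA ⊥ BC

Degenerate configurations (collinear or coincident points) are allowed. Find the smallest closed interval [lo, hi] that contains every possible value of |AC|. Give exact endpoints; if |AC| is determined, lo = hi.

|AB| ∈ {36}
|BC| ∈ {33}
|AC| ∈ {3·√(265)}

|AC| = 3·√(265)  (≈ 48.8365)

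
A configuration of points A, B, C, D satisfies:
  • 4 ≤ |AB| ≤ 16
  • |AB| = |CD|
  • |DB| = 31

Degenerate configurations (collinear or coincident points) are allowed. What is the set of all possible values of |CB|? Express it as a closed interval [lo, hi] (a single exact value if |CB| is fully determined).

|AB| ∈ [4, 16]
|BD| ∈ {31}
|CD| ∈ [4, 16]
|AD| ∈ [15, 47]
|BC| ∈ [15, 47]
|AC| ∈ [0, 63]

|CB| ∈ [15, 47]  (≈ [15.0000, 47.0000])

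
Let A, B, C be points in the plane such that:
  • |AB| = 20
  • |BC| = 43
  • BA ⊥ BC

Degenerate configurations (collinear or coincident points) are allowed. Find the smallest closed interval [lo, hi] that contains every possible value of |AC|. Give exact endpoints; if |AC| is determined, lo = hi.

|AB| ∈ {20}
|BC| ∈ {43}
|AC| ∈ {√(2249)}

|AC| = √(2249)  (≈ 47.4236)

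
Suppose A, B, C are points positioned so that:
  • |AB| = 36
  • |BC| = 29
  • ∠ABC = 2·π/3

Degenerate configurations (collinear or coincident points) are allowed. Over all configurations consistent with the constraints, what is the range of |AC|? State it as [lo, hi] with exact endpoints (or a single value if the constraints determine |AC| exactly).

|AB| ∈ {36}
|BC| ∈ {29}
|AC| ∈ {√(3181)}

|AC| = √(3181)  (≈ 56.4004)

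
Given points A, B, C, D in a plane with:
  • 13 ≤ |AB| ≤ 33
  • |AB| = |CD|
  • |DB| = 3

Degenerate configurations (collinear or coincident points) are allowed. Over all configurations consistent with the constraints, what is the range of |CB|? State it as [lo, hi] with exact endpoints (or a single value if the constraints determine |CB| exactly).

|AB| ∈ [13, 33]
|BD| ∈ {3}
|CD| ∈ [13, 33]
|AD| ∈ [10, 36]
|BC| ∈ [10, 36]
|AC| ∈ [0, 69]

|CB| ∈ [10, 36]  (≈ [10.0000, 36.0000])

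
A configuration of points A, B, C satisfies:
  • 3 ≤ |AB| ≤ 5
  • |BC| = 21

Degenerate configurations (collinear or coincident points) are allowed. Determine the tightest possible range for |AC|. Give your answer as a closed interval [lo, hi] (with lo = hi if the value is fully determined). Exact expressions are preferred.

|AB| ∈ [3, 5]
|BC| ∈ {21}
|AC| ∈ [16, 26]

|AC| ∈ [16, 26]  (≈ [16.0000, 26.0000])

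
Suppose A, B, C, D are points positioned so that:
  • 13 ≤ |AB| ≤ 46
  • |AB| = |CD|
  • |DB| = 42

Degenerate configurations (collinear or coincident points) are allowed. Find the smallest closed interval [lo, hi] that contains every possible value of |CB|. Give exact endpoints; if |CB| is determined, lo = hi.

|AB| ∈ [13, 46]
|BD| ∈ {42}
|CD| ∈ [13, 46]
|AD| ∈ [0, 88]
|BC| ∈ [0, 88]
|AC| ∈ [0, 134]

|CB| ∈ [0, 88]  (≈ [0.0000, 88.0000])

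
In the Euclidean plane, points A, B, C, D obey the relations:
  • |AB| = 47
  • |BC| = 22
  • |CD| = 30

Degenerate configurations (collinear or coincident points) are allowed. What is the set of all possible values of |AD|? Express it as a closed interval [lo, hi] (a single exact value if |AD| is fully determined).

|AB| ∈ {47}
|BC| ∈ {22}
|CD| ∈ {30}
|AC| ∈ [25, 69]
|BD| ∈ [8, 52]
|AD| ∈ [0, 99]

|AD| ∈ [0, 99]  (≈ [0.0000, 99.0000])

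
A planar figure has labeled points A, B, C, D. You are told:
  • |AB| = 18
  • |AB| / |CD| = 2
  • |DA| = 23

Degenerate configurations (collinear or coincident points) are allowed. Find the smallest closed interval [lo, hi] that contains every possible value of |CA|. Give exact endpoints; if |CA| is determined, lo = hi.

|AB| ∈ {18}
|AD| ∈ {23}
|CD| ∈ {9}
|BD| ∈ [5, 41]
|AC| ∈ [14, 32]
|BC| ∈ [0, 50]

|CA| ∈ [14, 32]  (≈ [14.0000, 32.0000])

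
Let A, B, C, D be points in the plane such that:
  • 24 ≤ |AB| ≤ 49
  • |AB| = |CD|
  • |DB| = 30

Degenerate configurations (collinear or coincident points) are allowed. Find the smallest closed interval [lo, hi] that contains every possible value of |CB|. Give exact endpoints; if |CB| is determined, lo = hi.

|CB| ∈ [0, 79]  (≈ [0.0000, 79.0000])

|AB| ∈ [24, 49]
|BD| ∈ {30}
|CD| ∈ [24, 49]
|AD| ∈ [0, 79]
|BC| ∈ [0, 79]
|AC| ∈ [0, 128]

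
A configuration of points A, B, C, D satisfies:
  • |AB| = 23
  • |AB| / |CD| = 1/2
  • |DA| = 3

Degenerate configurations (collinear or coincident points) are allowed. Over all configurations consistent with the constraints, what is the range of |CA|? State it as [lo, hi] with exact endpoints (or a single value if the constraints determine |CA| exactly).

|CA| ∈ [43, 49]  (≈ [43.0000, 49.0000])

|AB| ∈ {23}
|AD| ∈ {3}
|CD| ∈ {46}
|BD| ∈ [20, 26]
|AC| ∈ [43, 49]
|BC| ∈ [20, 72]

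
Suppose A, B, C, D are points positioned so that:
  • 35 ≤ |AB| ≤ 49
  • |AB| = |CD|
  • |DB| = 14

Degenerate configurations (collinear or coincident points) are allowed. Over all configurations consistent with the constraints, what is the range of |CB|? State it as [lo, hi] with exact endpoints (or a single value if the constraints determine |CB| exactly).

|AB| ∈ [35, 49]
|BD| ∈ {14}
|CD| ∈ [35, 49]
|AD| ∈ [21, 63]
|BC| ∈ [21, 63]
|AC| ∈ [0, 112]

|CB| ∈ [21, 63]  (≈ [21.0000, 63.0000])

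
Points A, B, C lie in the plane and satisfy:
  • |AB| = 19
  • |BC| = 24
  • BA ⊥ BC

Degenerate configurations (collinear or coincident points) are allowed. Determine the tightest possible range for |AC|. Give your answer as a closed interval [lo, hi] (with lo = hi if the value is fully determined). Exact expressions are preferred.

|AC| = √(937)  (≈ 30.6105)

|AB| ∈ {19}
|BC| ∈ {24}
|AC| ∈ {√(937)}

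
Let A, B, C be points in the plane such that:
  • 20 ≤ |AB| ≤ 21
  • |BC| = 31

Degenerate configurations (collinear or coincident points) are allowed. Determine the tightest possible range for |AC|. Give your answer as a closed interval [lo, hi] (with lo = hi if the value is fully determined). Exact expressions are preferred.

|AC| ∈ [10, 52]  (≈ [10.0000, 52.0000])

|AB| ∈ [20, 21]
|BC| ∈ {31}
|AC| ∈ [10, 52]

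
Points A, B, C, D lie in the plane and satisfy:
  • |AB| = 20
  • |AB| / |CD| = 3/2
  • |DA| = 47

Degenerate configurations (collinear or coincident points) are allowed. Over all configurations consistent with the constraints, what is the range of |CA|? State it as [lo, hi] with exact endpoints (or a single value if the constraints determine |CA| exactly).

|CA| ∈ [101/3, 181/3]  (≈ [33.6667, 60.3333])

|AB| ∈ {20}
|AD| ∈ {47}
|CD| ∈ {40/3}
|BD| ∈ [27, 67]
|AC| ∈ [101/3, 181/3]
|BC| ∈ [41/3, 241/3]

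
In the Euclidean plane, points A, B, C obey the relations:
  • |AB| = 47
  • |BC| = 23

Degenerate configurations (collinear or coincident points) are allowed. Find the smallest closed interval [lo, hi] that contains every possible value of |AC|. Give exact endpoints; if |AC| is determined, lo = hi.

|AB| ∈ {47}
|BC| ∈ {23}
|AC| ∈ [24, 70]

|AC| ∈ [24, 70]  (≈ [24.0000, 70.0000])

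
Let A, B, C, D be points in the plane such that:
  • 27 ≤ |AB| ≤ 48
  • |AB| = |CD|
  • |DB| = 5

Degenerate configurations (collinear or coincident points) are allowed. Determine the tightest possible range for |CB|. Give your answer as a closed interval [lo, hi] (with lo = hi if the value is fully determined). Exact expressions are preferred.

|AB| ∈ [27, 48]
|BD| ∈ {5}
|CD| ∈ [27, 48]
|AD| ∈ [22, 53]
|BC| ∈ [22, 53]
|AC| ∈ [0, 101]

|CB| ∈ [22, 53]  (≈ [22.0000, 53.0000])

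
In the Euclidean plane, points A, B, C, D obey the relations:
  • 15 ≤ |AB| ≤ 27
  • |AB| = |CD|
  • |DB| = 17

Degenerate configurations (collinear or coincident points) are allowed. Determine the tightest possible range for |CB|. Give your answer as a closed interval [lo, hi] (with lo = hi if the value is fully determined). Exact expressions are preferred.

|AB| ∈ [15, 27]
|BD| ∈ {17}
|CD| ∈ [15, 27]
|AD| ∈ [0, 44]
|BC| ∈ [0, 44]
|AC| ∈ [0, 71]

|CB| ∈ [0, 44]  (≈ [0.0000, 44.0000])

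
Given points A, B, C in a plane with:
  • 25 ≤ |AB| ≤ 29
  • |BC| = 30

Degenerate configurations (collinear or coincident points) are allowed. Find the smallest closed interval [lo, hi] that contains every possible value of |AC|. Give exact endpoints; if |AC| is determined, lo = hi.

|AC| ∈ [1, 59]  (≈ [1.0000, 59.0000])

|AB| ∈ [25, 29]
|BC| ∈ {30}
|AC| ∈ [1, 59]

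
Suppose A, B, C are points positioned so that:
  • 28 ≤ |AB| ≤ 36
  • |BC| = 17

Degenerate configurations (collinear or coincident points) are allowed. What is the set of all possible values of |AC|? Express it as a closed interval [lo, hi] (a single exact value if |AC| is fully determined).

|AB| ∈ [28, 36]
|BC| ∈ {17}
|AC| ∈ [11, 53]

|AC| ∈ [11, 53]  (≈ [11.0000, 53.0000])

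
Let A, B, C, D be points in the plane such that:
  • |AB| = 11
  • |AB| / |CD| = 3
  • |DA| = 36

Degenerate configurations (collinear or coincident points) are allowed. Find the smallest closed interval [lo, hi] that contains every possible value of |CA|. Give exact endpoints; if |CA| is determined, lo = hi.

|AB| ∈ {11}
|AD| ∈ {36}
|CD| ∈ {11/3}
|BD| ∈ [25, 47]
|AC| ∈ [97/3, 119/3]
|BC| ∈ [64/3, 152/3]

|CA| ∈ [97/3, 119/3]  (≈ [32.3333, 39.6667])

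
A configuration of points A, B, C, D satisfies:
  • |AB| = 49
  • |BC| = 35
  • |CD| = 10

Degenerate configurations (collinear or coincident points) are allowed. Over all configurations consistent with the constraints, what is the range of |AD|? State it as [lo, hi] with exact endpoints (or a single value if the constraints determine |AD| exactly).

|AD| ∈ [4, 94]  (≈ [4.0000, 94.0000])

|AB| ∈ {49}
|BC| ∈ {35}
|CD| ∈ {10}
|AC| ∈ [14, 84]
|BD| ∈ [25, 45]
|AD| ∈ [4, 94]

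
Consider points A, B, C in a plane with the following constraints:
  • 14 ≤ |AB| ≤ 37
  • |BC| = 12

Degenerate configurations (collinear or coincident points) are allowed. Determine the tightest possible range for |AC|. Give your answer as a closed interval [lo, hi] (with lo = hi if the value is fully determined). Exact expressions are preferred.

|AB| ∈ [14, 37]
|BC| ∈ {12}
|AC| ∈ [2, 49]

|AC| ∈ [2, 49]  (≈ [2.0000, 49.0000])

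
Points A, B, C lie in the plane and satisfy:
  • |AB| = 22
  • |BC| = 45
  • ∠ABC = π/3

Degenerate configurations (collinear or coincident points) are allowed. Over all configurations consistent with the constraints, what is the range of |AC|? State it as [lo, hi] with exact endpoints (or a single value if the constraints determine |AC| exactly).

|AB| ∈ {22}
|BC| ∈ {45}
|AC| ∈ {7·√(31)}

|AC| = 7·√(31)  (≈ 38.9744)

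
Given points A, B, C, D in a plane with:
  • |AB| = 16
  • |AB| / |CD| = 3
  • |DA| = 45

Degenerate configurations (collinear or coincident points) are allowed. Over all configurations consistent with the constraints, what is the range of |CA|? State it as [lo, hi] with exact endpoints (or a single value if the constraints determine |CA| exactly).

|CA| ∈ [119/3, 151/3]  (≈ [39.6667, 50.3333])

|AB| ∈ {16}
|AD| ∈ {45}
|CD| ∈ {16/3}
|BD| ∈ [29, 61]
|AC| ∈ [119/3, 151/3]
|BC| ∈ [71/3, 199/3]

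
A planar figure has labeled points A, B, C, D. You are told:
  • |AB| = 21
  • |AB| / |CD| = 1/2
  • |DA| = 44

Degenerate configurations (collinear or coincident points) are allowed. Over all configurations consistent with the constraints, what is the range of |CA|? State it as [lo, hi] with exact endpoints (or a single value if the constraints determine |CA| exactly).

|CA| ∈ [2, 86]  (≈ [2.0000, 86.0000])

|AB| ∈ {21}
|AD| ∈ {44}
|CD| ∈ {42}
|BD| ∈ [23, 65]
|AC| ∈ [2, 86]
|BC| ∈ [0, 107]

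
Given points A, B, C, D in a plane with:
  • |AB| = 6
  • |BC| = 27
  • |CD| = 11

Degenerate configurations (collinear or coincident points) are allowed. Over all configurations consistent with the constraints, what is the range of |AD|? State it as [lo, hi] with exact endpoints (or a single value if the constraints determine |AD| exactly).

|AB| ∈ {6}
|BC| ∈ {27}
|CD| ∈ {11}
|AC| ∈ [21, 33]
|BD| ∈ [16, 38]
|AD| ∈ [10, 44]

|AD| ∈ [10, 44]  (≈ [10.0000, 44.0000])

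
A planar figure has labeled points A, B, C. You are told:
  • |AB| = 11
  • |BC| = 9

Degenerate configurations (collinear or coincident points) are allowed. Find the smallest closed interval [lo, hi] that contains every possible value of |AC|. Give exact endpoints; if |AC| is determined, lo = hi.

|AB| ∈ {11}
|BC| ∈ {9}
|AC| ∈ [2, 20]

|AC| ∈ [2, 20]  (≈ [2.0000, 20.0000])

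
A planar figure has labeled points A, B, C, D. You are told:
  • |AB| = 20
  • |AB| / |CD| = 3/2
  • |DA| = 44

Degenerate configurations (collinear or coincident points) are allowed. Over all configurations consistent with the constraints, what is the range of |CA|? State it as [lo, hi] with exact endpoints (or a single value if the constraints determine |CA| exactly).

|CA| ∈ [92/3, 172/3]  (≈ [30.6667, 57.3333])

|AB| ∈ {20}
|AD| ∈ {44}
|CD| ∈ {40/3}
|BD| ∈ [24, 64]
|AC| ∈ [92/3, 172/3]
|BC| ∈ [32/3, 232/3]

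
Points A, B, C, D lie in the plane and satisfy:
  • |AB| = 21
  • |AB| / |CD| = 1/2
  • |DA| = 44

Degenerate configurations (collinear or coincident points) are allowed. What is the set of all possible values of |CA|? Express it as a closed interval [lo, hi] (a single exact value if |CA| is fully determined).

|AB| ∈ {21}
|AD| ∈ {44}
|CD| ∈ {42}
|BD| ∈ [23, 65]
|AC| ∈ [2, 86]
|BC| ∈ [0, 107]

|CA| ∈ [2, 86]  (≈ [2.0000, 86.0000])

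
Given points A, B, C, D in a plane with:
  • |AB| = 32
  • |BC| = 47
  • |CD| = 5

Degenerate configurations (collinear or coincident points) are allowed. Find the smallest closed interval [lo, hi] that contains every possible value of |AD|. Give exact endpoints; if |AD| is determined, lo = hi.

|AB| ∈ {32}
|BC| ∈ {47}
|CD| ∈ {5}
|AC| ∈ [15, 79]
|BD| ∈ [42, 52]
|AD| ∈ [10, 84]

|AD| ∈ [10, 84]  (≈ [10.0000, 84.0000])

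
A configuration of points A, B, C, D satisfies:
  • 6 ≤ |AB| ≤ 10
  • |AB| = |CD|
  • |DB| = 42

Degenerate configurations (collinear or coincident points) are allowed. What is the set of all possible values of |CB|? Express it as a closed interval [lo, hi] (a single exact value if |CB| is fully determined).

|CB| ∈ [32, 52]  (≈ [32.0000, 52.0000])

|AB| ∈ [6, 10]
|BD| ∈ {42}
|CD| ∈ [6, 10]
|AD| ∈ [32, 52]
|BC| ∈ [32, 52]
|AC| ∈ [22, 62]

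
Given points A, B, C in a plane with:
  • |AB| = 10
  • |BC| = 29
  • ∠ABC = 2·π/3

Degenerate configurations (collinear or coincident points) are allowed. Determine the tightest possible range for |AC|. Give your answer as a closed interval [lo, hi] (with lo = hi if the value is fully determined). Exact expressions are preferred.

|AC| = √(1231)  (≈ 35.0856)

|AB| ∈ {10}
|BC| ∈ {29}
|AC| ∈ {√(1231)}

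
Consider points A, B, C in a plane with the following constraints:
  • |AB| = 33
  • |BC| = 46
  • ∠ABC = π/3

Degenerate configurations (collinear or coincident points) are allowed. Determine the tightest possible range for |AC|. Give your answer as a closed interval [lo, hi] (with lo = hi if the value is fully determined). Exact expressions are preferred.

|AC| = √(1687)  (≈ 41.0731)

|AB| ∈ {33}
|BC| ∈ {46}
|AC| ∈ {√(1687)}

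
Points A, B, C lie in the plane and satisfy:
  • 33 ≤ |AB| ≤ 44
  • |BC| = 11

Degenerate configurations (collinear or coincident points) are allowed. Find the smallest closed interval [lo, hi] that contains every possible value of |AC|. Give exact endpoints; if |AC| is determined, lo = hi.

|AB| ∈ [33, 44]
|BC| ∈ {11}
|AC| ∈ [22, 55]

|AC| ∈ [22, 55]  (≈ [22.0000, 55.0000])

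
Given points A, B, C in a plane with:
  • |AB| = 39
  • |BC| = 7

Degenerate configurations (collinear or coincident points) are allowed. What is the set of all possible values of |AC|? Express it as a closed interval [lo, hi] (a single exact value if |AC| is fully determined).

|AB| ∈ {39}
|BC| ∈ {7}
|AC| ∈ [32, 46]

|AC| ∈ [32, 46]  (≈ [32.0000, 46.0000])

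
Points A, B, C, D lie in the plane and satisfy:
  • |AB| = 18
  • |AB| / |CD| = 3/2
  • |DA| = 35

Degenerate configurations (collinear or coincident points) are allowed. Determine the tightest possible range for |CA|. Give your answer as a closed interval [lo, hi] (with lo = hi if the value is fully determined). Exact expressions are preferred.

|AB| ∈ {18}
|AD| ∈ {35}
|CD| ∈ {12}
|BD| ∈ [17, 53]
|AC| ∈ [23, 47]
|BC| ∈ [5, 65]

|CA| ∈ [23, 47]  (≈ [23.0000, 47.0000])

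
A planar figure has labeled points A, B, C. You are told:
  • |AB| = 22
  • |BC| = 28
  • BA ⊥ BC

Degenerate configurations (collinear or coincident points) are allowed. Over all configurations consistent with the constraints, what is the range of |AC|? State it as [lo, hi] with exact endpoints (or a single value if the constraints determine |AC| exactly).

|AB| ∈ {22}
|BC| ∈ {28}
|AC| ∈ {2·√(317)}

|AC| = 2·√(317)  (≈ 35.6090)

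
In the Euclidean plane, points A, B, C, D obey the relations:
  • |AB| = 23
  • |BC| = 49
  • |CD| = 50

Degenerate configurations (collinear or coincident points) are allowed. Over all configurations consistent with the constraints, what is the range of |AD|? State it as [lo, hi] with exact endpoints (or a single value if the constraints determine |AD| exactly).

|AD| ∈ [0, 122]  (≈ [0.0000, 122.0000])

|AB| ∈ {23}
|BC| ∈ {49}
|CD| ∈ {50}
|AC| ∈ [26, 72]
|BD| ∈ [1, 99]
|AD| ∈ [0, 122]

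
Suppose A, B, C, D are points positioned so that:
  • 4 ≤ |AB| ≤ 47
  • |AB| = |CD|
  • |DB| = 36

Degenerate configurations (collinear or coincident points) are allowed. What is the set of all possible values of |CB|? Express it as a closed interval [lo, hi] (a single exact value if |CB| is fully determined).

|AB| ∈ [4, 47]
|BD| ∈ {36}
|CD| ∈ [4, 47]
|AD| ∈ [0, 83]
|BC| ∈ [0, 83]
|AC| ∈ [0, 130]

|CB| ∈ [0, 83]  (≈ [0.0000, 83.0000])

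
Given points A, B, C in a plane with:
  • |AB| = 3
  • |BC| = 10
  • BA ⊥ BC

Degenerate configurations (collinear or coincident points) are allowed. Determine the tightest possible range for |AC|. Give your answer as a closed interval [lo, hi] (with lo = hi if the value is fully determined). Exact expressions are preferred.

|AB| ∈ {3}
|BC| ∈ {10}
|AC| ∈ {√(109)}

|AC| = √(109)  (≈ 10.4403)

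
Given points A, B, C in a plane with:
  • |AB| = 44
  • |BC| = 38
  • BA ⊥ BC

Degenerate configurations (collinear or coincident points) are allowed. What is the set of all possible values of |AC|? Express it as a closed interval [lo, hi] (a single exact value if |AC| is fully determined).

|AC| = 26·√(5)  (≈ 58.1378)

|AB| ∈ {44}
|BC| ∈ {38}
|AC| ∈ {26·√(5)}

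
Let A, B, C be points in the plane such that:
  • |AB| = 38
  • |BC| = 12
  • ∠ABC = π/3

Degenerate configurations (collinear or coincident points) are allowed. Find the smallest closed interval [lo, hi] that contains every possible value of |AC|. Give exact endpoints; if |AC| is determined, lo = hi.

|AB| ∈ {38}
|BC| ∈ {12}
|AC| ∈ {2·√(283)}

|AC| = 2·√(283)  (≈ 33.6452)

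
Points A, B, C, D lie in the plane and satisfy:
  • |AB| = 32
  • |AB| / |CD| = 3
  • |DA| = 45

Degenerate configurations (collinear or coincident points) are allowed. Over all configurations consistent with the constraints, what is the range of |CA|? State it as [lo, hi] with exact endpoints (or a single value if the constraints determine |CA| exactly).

|AB| ∈ {32}
|AD| ∈ {45}
|CD| ∈ {32/3}
|BD| ∈ [13, 77]
|AC| ∈ [103/3, 167/3]
|BC| ∈ [7/3, 263/3]

|CA| ∈ [103/3, 167/3]  (≈ [34.3333, 55.6667])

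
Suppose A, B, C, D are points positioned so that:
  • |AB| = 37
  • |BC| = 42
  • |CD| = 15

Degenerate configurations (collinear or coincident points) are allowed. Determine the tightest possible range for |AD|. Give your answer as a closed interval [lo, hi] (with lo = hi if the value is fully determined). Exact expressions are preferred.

|AD| ∈ [0, 94]  (≈ [0.0000, 94.0000])

|AB| ∈ {37}
|BC| ∈ {42}
|CD| ∈ {15}
|AC| ∈ [5, 79]
|BD| ∈ [27, 57]
|AD| ∈ [0, 94]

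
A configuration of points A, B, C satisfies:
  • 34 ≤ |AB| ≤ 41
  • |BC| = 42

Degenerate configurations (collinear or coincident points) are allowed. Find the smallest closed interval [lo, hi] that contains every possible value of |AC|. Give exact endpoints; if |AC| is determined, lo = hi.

|AC| ∈ [1, 83]  (≈ [1.0000, 83.0000])

|AB| ∈ [34, 41]
|BC| ∈ {42}
|AC| ∈ [1, 83]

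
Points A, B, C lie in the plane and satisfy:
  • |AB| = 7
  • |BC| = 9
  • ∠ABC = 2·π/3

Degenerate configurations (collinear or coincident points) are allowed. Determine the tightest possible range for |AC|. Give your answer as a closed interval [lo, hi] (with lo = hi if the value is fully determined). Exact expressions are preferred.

|AC| = √(193)  (≈ 13.8924)

|AB| ∈ {7}
|BC| ∈ {9}
|AC| ∈ {√(193)}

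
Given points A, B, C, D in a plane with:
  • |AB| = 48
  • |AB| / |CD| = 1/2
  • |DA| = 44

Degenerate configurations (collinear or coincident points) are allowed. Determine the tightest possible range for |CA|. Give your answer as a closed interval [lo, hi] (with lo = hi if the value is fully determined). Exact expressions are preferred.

|AB| ∈ {48}
|AD| ∈ {44}
|CD| ∈ {96}
|BD| ∈ [4, 92]
|AC| ∈ [52, 140]
|BC| ∈ [4, 188]

|CA| ∈ [52, 140]  (≈ [52.0000, 140.0000])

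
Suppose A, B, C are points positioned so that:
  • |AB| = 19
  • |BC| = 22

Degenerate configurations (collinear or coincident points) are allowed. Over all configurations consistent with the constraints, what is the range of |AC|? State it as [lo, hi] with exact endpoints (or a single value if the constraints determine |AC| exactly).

|AB| ∈ {19}
|BC| ∈ {22}
|AC| ∈ [3, 41]

|AC| ∈ [3, 41]  (≈ [3.0000, 41.0000])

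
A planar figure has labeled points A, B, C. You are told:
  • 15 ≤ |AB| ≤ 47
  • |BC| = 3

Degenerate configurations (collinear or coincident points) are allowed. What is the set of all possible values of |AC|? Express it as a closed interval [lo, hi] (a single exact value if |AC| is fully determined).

|AB| ∈ [15, 47]
|BC| ∈ {3}
|AC| ∈ [12, 50]

|AC| ∈ [12, 50]  (≈ [12.0000, 50.0000])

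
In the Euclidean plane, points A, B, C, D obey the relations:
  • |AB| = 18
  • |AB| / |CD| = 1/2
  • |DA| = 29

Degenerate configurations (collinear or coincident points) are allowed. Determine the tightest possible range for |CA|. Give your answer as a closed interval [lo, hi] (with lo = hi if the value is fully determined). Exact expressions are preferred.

|CA| ∈ [7, 65]  (≈ [7.0000, 65.0000])

|AB| ∈ {18}
|AD| ∈ {29}
|CD| ∈ {36}
|BD| ∈ [11, 47]
|AC| ∈ [7, 65]
|BC| ∈ [0, 83]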